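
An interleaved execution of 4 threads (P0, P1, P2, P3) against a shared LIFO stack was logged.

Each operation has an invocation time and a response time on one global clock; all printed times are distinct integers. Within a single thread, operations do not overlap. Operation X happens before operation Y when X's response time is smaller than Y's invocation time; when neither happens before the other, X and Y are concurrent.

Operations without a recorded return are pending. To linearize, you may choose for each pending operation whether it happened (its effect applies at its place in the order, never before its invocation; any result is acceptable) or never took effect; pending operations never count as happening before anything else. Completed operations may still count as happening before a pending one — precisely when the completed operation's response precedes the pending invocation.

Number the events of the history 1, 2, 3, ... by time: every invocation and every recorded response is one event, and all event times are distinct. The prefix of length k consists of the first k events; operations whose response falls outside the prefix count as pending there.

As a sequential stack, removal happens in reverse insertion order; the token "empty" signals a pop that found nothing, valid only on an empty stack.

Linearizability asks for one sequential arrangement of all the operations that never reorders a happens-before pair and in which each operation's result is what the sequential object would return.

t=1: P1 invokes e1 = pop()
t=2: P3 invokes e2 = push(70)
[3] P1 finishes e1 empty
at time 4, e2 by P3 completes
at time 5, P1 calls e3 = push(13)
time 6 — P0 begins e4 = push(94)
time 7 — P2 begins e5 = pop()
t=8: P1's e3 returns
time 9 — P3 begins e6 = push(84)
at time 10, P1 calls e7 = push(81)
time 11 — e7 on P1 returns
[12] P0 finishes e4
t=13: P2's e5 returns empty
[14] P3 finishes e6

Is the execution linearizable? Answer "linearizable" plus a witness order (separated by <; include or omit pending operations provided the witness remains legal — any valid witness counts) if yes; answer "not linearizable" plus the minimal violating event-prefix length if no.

already the first 13 events (up to e5's response at time 13) admit no linearization; the first 12 still do
6 completed operations, 24 real-time-consistent orders — every LIFO stack replay fails
no escape via the 1 pending operation (e6): every completion choice fails
take e1, e2, e3, e4, e5, e7 (pending dropped): step 5 already fails, because e5 pop() → empty cannot occur there
take e1, e2, e3, e4, e7, e5 (pending dropped): step 6 already fails, because e5 pop() → empty cannot occur there

not linearizable — minimal violating prefix: 13 events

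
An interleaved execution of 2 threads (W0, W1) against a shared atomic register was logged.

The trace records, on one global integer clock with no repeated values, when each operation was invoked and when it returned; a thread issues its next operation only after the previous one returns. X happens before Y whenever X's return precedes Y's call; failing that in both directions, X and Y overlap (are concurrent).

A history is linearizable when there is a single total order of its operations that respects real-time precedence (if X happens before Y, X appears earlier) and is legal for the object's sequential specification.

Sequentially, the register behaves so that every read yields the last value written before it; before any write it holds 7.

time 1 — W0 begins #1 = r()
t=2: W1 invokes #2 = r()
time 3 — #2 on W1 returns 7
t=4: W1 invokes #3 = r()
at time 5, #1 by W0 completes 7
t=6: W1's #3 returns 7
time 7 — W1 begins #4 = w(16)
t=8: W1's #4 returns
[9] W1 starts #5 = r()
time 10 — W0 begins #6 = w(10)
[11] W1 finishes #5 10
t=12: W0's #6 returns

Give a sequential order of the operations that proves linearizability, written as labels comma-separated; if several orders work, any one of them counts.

1. #1 r() → 7, leaving value 7
2. #2 r() → 7, leaving value 7
3. #3 r() → 7, leaving value 7
4. #4 w(16), leaving value 16
5. #6 w(10), leaving value 10
6. #5 r() → 10, leaving value 10

#1, #2, #3, #4, #6, #5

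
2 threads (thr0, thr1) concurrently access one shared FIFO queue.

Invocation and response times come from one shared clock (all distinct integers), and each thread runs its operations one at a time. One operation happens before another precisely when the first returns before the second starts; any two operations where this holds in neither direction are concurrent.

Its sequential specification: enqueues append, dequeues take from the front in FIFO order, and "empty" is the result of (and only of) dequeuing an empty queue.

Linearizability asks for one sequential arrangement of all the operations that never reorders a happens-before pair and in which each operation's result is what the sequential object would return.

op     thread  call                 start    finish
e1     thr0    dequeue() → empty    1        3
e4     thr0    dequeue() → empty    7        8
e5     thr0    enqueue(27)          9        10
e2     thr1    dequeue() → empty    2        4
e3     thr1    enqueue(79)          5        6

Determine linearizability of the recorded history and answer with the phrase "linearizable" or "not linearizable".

cut after 7 events: linearizable; cut after 8 events (e4 responds, time 8): not linearizable
checked exhaustively: 2 real-time-consistent orders of 4 completed operations, zero legal FIFO queue replays
sample order e1, e2, e3, e4 stalls at step 4 — e4 dequeue() → empty has no legal effect
sample order e2, e1, e3, e4 stalls at step 4 — e4 dequeue() → empty has no legal effect

not linearizable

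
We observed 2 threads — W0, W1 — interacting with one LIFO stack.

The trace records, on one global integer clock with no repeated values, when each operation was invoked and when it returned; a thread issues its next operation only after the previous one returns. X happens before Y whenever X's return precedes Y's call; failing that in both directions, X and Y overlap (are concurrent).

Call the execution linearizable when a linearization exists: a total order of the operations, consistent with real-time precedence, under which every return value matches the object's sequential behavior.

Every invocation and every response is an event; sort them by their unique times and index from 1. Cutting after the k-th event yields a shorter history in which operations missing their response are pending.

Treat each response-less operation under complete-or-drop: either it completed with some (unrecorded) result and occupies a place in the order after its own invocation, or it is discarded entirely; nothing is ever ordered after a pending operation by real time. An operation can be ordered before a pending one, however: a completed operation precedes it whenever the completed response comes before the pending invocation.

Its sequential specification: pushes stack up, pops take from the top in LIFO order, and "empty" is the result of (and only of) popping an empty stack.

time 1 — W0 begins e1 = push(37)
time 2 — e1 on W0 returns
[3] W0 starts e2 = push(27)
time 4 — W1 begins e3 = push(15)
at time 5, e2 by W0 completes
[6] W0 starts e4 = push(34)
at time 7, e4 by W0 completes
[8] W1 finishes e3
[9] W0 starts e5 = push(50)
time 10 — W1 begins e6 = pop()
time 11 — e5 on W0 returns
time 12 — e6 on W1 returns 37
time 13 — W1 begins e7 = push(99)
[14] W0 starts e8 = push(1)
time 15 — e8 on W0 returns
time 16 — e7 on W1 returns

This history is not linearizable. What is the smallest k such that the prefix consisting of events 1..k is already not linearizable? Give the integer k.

12

events 1..11 are still linearizable — one witness is e1, e2, e3, e4, e5:
step 1: e1 push(37) — stack <37>
step 2: e2 push(27) — stack <37,27>
step 3: e3 push(15) — stack <37,27,15>
step 4: e4 push(34) — stack <37,27,15,34>
step 5: e5 push(50) — stack <37,27,15,34,50>
adding event 12 (e6 responds at 12) leaves no legal real-time order
for example e1, e2, e3, e4, e5, e6 fails at step 6: e6 pop() → 37 is not legal there
for example e1, e2, e3, e4, e6, e5 fails at step 5: e6 pop() → 37 is not legal there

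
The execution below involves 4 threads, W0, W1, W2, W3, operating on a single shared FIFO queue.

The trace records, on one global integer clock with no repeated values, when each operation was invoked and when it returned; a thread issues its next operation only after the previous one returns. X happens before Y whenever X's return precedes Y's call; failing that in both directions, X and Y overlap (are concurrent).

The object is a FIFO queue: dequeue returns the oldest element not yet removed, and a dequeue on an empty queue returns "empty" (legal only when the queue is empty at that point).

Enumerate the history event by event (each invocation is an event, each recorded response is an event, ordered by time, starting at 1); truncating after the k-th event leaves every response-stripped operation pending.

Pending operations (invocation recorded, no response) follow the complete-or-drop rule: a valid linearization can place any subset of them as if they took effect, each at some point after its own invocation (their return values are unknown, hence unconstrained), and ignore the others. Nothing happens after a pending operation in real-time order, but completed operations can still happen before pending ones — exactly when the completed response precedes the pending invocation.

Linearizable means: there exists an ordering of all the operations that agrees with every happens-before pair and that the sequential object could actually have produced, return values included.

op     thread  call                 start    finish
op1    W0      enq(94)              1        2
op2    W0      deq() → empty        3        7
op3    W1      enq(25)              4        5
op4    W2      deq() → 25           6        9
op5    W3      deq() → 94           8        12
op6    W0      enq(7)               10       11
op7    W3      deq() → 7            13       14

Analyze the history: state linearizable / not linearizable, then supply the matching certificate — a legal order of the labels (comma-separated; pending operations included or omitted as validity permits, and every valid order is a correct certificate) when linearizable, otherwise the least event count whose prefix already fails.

the violation lands at event 7, op2's response at time 7: events 1..6 linearize, events 1..7 do not
all 2 real-time-respecting orders fail — 3 completed FIFO queue operations, no legal replay
no escape via the 1 pending operation (op4): every completion choice fails
take op1, op2, op3 (pending dropped): step 2 already fails, because op2 deq() → empty cannot occur there
take op1, op3, op2 (pending dropped): step 3 already fails, because op2 deq() → empty cannot occur there

not linearizable — minimal violating prefix: 7 events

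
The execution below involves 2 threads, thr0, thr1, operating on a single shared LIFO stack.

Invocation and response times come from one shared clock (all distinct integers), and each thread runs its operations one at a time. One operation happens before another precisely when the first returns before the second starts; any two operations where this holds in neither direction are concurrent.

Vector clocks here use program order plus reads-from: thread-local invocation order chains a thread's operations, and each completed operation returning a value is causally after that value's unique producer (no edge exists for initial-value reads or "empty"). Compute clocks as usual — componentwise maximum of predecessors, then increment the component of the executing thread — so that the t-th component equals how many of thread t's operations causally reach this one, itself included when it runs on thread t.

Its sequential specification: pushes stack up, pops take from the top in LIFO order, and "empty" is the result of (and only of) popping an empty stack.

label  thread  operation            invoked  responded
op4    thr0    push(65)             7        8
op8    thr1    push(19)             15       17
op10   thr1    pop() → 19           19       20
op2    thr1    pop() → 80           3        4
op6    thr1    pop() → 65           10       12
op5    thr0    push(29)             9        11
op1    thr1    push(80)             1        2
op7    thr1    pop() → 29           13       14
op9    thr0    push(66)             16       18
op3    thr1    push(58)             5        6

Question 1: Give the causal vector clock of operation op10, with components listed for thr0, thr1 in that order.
op1 (invocation 1): nothing precedes it; thr1's component alone gives (0, 1)
op4 (invocation 7): nothing precedes it; thr0's component alone gives (1, 0)
op2 (invocation 3): componentwise max over VC(op1)=(0, 1), +1 at thr1, giving (0, 2)
op5 (invocation 9): componentwise max over VC(op4)=(1, 0), +1 at thr0, giving (2, 0)
op3 (invocation 5): componentwise max over VC(op2)=(0, 2), +1 at thr1, giving (0, 3)
op9 (invocation 16): componentwise max over VC(op5)=(2, 0), +1 at thr0, giving (3, 0)
op6 (invocation 10): componentwise max over VC(op3)=(0, 3), VC(op4)=(1, 0), +1 at thr1, giving (1, 4)
op7 (invocation 13): componentwise max over VC(op5)=(2, 0), VC(op6)=(1, 4), +1 at thr1, giving (2, 5)
op8 (invocation 15): componentwise max over VC(op7)=(2, 5), +1 at thr1, giving (2, 6)
op10 (invocation 19): componentwise max over VC(op8)=(2, 6), +1 at thr1, giving (2, 7)
target: VC(op10) = (2, 7)

(2, 7)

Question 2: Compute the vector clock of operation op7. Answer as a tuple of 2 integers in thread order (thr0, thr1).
op1, invoked 1, has no incoming edges; only thr1's bump applies → (0, 1)
op4, invoked 7, has no incoming edges; only thr0's bump applies → (1, 0)
op2, invoked 3, takes VC(op1)=(0, 1) under max, adds 1 for thr1 → (0, 2)
op5, invoked 9, takes VC(op4)=(1, 0) under max, adds 1 for thr0 → (2, 0)
op3, invoked 5, takes VC(op2)=(0, 2) under max, adds 1 for thr1 → (0, 3)
op9, invoked 16, takes VC(op5)=(2, 0) under max, adds 1 for thr0 → (3, 0)
op6, invoked 10, takes VC(op3)=(0, 3), VC(op4)=(1, 0) under max, adds 1 for thr1 → (1, 4)
op7, invoked 13, takes VC(op5)=(2, 0), VC(op6)=(1, 4) under max, adds 1 for thr1 → (2, 5)
op8, invoked 15, takes VC(op7)=(2, 5) under max, adds 1 for thr1 → (2, 6)
op10, invoked 19, takes VC(op8)=(2, 6) under max, adds 1 for thr1 → (2, 7)
target: VC(op7) = (2, 5)

(2, 5)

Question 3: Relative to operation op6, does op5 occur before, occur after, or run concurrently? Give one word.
op5 spans [9,11], op6 spans [10,12]
the intervals overlap in both directions

concurrent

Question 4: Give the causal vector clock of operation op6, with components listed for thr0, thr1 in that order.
invoked at 1, op1 has no predecessors; its own thr1 bump gives (0, 1)
invoked at 7, op4 has no predecessors; its own thr0 bump gives (1, 0)
from VC(op1)=(0, 1), op2 (invoked 3) maxes components and bumps thr1 → (0, 2)
from VC(op4)=(1, 0), op5 (invoked 9) maxes components and bumps thr0 → (2, 0)
from VC(op2)=(0, 2), op3 (invoked 5) maxes components and bumps thr1 → (0, 3)
from VC(op5)=(2, 0), op9 (invoked 16) maxes components and bumps thr0 → (3, 0)
from VC(op3)=(0, 3), VC(op4)=(1, 0), op6 (invoked 10) maxes components and bumps thr1 → (1, 4)
from VC(op5)=(2, 0), VC(op6)=(1, 4), op7 (invoked 13) maxes components and bumps thr1 → (2, 5)
from VC(op7)=(2, 5), op8 (invoked 15) maxes components and bumps thr1 → (2, 6)
from VC(op8)=(2, 6), op10 (invoked 19) maxes components and bumps thr1 → (2, 7)
target: VC(op6) = (1, 4)

(1, 4)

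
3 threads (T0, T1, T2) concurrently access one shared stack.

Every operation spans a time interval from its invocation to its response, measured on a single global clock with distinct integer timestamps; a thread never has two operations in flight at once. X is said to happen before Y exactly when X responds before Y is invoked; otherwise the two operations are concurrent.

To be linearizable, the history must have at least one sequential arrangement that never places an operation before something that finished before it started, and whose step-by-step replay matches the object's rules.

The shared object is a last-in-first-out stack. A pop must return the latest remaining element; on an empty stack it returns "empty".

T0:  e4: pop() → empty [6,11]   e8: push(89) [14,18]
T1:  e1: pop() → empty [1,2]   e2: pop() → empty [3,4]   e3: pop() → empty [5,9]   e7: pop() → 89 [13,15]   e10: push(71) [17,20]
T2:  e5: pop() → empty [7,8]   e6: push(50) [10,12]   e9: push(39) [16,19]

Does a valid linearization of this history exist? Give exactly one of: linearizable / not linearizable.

linearizable

a witness: e1, e2, e3, e4, e5, e6, e8, e7, e9, e10
after step 1 (e1 pop() → empty): stack <>
after step 2 (e2 pop() → empty): stack <>
after step 3 (e3 pop() → empty): stack <>
after step 4 (e4 pop() → empty): stack <>
after step 5 (e5 pop() → empty): stack <>
after step 6 (e6 push(50)): stack <50>
after step 7 (e8 push(89)): stack <50,89>
after step 8 (e7 pop() → 89): stack <50>
after step 9 (e9 push(39)): stack <50,39>
after step 10 (e10 push(71)): stack <50,39,71>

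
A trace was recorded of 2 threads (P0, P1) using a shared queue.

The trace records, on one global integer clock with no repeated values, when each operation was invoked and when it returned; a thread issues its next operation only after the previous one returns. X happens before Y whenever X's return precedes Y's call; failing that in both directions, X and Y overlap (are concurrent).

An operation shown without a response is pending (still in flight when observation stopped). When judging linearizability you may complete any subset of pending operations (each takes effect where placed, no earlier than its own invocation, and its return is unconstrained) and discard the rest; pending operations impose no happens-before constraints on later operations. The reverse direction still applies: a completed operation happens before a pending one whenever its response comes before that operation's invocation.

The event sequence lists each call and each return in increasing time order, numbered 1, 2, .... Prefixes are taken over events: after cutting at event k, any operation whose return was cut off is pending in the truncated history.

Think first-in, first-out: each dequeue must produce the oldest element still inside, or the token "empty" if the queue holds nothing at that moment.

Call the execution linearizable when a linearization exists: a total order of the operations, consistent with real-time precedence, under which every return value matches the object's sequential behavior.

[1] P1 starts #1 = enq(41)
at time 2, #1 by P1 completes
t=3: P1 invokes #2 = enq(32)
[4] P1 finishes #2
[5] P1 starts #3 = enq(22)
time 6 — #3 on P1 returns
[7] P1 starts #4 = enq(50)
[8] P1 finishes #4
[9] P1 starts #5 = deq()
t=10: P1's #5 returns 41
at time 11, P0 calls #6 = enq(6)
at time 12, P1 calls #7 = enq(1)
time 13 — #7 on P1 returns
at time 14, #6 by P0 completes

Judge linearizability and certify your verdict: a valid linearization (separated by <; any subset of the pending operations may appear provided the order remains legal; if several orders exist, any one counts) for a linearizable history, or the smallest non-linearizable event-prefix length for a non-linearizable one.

step 1: #1 enq(41) — queue <41>
step 2: #2 enq(32) — queue <41,32>
step 3: #3 enq(22) — queue <41,32,22>
step 4: #4 enq(50) — queue <41,32,22,50>
step 5: #5 deq() → 41 — queue <32,22,50>
step 6: #6 enq(6) — queue <32,22,50,6>
step 7: #7 enq(1) — queue <32,22,50,6,1>

linearizable — witness: #1 < #2 < #3 < #4 < #5 < #6 < #7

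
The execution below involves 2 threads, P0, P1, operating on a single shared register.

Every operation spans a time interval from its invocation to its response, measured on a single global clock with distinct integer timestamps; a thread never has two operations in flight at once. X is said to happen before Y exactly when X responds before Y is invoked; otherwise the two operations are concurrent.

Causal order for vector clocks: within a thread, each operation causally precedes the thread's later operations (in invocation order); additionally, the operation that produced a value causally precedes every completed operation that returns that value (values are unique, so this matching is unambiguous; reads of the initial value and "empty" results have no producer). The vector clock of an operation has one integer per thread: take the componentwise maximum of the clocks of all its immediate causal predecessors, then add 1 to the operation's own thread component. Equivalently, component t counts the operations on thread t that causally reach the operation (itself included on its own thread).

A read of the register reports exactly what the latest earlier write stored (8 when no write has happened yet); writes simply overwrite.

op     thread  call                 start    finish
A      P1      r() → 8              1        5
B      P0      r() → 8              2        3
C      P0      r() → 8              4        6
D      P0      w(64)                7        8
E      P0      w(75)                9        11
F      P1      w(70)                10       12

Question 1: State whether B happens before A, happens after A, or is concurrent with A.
Answer: concurrent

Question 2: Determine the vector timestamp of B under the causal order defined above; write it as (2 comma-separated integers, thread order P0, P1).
Answer: (1, 0)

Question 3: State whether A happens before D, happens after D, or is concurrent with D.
Answer: before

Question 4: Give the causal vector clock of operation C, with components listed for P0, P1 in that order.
Answer: (2, 0)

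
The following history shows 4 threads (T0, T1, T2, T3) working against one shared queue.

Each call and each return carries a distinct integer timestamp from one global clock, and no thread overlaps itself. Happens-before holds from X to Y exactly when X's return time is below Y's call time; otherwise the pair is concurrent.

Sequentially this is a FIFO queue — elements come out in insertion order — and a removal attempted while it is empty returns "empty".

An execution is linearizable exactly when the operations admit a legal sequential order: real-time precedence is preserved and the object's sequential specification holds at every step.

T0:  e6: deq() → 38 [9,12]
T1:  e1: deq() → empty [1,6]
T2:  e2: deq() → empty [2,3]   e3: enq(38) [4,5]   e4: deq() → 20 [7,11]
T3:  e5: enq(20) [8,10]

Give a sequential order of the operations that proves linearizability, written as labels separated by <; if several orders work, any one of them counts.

e1 < e2 < e3 < e5 < e6 < e4

1. e1 deq() → empty, leaving queue <>
2. e2 deq() → empty, leaving queue <>
3. e3 enq(38), leaving queue <38>
4. e5 enq(20), leaving queue <38,20>
5. e6 deq() → 38, leaving queue <20>
6. e4 deq() → 20, leaving queue <>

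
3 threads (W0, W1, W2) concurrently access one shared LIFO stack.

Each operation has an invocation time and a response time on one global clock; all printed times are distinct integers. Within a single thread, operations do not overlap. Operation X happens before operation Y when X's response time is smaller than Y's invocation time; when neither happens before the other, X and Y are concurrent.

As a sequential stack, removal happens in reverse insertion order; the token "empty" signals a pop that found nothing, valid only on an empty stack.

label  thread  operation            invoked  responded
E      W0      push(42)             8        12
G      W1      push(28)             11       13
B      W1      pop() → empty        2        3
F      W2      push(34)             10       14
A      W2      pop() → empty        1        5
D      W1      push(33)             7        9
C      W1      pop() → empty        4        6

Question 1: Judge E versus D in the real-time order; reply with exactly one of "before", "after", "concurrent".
concurrent

E spans [8,12], D spans [7,9]
the intervals overlap in both directions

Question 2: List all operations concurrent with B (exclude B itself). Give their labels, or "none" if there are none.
A

B spans [2,3]; an op avoiding the whole window 2..3 is ordered, any other is concurrent
A [1,5]: concurrent
C [4,6]: after
D [7,9]: after
E [8,12]: after
F [10,14]: after
G [11,13]: after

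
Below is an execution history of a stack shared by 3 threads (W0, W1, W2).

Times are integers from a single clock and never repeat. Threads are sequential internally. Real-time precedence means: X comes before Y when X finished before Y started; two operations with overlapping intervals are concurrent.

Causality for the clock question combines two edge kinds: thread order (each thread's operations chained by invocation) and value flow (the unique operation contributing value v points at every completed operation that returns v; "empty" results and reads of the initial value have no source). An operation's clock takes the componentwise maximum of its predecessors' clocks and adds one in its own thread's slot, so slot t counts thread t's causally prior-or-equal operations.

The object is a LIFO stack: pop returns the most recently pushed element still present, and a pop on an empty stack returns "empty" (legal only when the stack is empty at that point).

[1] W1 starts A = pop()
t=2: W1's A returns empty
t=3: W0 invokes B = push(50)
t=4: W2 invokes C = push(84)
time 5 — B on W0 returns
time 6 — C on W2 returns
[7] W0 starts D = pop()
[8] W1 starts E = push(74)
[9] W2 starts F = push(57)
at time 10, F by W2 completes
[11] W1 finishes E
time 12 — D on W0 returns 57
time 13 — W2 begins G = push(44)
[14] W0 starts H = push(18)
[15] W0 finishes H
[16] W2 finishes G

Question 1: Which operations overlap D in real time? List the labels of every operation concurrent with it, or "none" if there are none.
E, F

D runs from 7 to 12; window-overlapping ops are concurrent
A [1,2]: before
B [3,5]: before
C [4,6]: before
E [8,11]: concurrent
F [9,10]: concurrent
G [13,16]: after
H [14,15]: after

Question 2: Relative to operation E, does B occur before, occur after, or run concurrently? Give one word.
before

B spans [3,5], E spans [8,11]
resp(B)=5 < inv(E)=8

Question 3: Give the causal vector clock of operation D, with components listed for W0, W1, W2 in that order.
(2, 0, 2)

VC(C, invoked at 4): no causal predecessors; +1 on W2 → (0, 0, 1)
VC(A, invoked at 1): no causal predecessors; +1 on W1 → (0, 1, 0)
VC(B, invoked at 3): no causal predecessors; +1 on W0 → (1, 0, 0)
F (invocation 9): componentwise max over VC(C)=(0, 0, 1), +1 at W2, giving (0, 0, 2)
E (invocation 8): componentwise max over VC(A)=(0, 1, 0), +1 at W1, giving (0, 2, 0)
G (invocation 13): componentwise max over VC(F)=(0, 0, 2), +1 at W2, giving (0, 0, 3)
D (invocation 7): componentwise max over VC(B)=(1, 0, 0), VC(F)=(0, 0, 2), +1 at W0, giving (2, 0, 2)
H (invocation 14): componentwise max over VC(D)=(2, 0, 2), +1 at W0, giving (3, 0, 2)
target: VC(D) = (2, 0, 2)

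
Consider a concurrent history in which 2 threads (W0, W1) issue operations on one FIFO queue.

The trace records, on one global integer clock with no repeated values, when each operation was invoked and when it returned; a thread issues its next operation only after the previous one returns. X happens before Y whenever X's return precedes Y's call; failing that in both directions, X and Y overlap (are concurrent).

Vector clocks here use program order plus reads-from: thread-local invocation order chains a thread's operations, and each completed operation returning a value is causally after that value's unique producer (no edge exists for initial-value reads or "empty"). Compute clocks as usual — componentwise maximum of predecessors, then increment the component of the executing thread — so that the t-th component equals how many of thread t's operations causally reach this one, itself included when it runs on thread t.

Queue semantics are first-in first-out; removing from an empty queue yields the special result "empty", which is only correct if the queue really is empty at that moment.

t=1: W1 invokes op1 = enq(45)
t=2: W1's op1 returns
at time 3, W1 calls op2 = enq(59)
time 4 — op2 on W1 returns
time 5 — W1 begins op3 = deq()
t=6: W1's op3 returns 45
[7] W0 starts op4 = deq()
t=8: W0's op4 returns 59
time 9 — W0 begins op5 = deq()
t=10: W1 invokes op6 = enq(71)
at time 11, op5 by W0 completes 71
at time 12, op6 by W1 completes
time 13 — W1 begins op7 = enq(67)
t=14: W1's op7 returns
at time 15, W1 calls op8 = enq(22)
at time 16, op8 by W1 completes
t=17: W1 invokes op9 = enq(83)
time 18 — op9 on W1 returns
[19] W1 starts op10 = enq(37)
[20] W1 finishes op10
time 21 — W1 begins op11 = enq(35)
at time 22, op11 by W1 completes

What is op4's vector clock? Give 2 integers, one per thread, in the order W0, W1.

root op op1, invoked 1: fresh clock plus W1's own tick → (0, 1)
op2, invoked 3, takes VC(op1)=(0, 1) under max, adds 1 for W1 → (0, 2)
op3, invoked 5, takes VC(op1)=(0, 1), VC(op2)=(0, 2) under max, adds 1 for W1 → (0, 3)
op4, invoked 7, takes VC(op2)=(0, 2) under max, adds 1 for W0 → (1, 2)
op6, invoked 10, takes VC(op3)=(0, 3) under max, adds 1 for W1 → (0, 4)
op7, invoked 13, takes VC(op6)=(0, 4) under max, adds 1 for W1 → (0, 5)
op8, invoked 15, takes VC(op7)=(0, 5) under max, adds 1 for W1 → (0, 6)
op5, invoked 9, takes VC(op4)=(1, 2), VC(op6)=(0, 4) under max, adds 1 for W0 → (2, 4)
op9, invoked 17, takes VC(op8)=(0, 6) under max, adds 1 for W1 → (0, 7)
op10, invoked 19, takes VC(op9)=(0, 7) under max, adds 1 for W1 → (0, 8)
op11, invoked 21, takes VC(op10)=(0, 8) under max, adds 1 for W1 → (0, 9)
target: VC(op4) = (1, 2)

(1, 2)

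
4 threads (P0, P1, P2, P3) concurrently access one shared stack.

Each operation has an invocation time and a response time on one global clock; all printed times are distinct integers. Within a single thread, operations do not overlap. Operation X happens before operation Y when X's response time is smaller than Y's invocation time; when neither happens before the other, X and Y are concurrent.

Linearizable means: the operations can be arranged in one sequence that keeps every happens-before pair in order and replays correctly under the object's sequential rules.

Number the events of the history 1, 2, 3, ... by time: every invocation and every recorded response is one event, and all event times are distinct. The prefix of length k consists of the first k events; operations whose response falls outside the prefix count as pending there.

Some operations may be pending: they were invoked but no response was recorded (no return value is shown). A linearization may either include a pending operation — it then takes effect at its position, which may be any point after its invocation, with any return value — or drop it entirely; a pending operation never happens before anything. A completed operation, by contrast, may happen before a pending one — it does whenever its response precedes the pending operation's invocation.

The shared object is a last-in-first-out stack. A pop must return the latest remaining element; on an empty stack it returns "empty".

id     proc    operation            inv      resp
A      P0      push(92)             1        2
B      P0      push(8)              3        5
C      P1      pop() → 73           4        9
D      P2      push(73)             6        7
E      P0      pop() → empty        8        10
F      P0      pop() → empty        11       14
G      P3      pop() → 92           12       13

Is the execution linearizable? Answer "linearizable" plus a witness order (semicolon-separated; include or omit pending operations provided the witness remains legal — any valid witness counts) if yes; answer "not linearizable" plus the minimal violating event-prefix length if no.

already the first 10 events (up to E's response at time 10) admit no linearization; the first 9 still do
5 completed operations, 4 real-time-consistent orders — every stack replay fails
take A, B, C, D, E: step 3 already fails, because C pop() → 73 cannot occur there
take A, B, D, C, E: step 5 already fails, because E pop() → empty cannot occur there

not linearizable — minimal violating prefix: 10 events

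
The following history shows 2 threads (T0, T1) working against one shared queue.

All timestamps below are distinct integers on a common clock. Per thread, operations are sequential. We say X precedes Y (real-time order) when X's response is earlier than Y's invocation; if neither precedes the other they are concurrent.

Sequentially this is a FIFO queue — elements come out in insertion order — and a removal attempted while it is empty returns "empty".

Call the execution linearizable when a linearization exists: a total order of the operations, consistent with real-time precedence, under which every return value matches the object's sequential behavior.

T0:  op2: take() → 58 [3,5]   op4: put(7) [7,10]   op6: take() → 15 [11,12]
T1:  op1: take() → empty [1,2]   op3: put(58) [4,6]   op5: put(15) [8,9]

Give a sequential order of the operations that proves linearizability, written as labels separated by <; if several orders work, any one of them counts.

op1 < op3 < op2 < op5 < op4 < op6

after step 1 (op1 take() → empty): queue <>
after step 2 (op3 put(58)): queue <58>
after step 3 (op2 take() → 58): queue <>
after step 4 (op5 put(15)): queue <15>
after step 5 (op4 put(7)): queue <15,7>
after step 6 (op6 take() → 15): queue <7>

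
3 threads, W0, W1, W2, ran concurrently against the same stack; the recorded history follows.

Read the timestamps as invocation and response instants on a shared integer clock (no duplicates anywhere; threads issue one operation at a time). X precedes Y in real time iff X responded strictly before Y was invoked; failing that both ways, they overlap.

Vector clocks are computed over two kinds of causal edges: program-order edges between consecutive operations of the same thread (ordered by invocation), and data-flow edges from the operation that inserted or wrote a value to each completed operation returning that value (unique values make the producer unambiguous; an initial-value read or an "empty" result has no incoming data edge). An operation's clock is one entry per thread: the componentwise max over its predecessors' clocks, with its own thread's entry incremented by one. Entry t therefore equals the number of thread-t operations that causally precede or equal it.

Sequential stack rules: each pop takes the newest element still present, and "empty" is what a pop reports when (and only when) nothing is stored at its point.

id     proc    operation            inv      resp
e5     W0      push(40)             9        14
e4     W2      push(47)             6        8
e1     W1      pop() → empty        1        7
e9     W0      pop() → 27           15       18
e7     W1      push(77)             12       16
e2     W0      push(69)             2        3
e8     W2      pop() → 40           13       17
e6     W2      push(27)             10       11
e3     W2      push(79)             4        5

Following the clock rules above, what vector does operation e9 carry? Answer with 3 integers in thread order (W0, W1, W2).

invoked at 4, e3 has no predecessors; its own W2 bump gives (0, 0, 1)
invoked at 1, e1 has no predecessors; its own W1 bump gives (0, 1, 0)
invoked at 2, e2 has no predecessors; its own W0 bump gives (1, 0, 0)
from VC(e3)=(0, 0, 1), e4 (invoked 6) maxes components and bumps W2 → (0, 0, 2)
from VC(e1)=(0, 1, 0), e7 (invoked 12) maxes components and bumps W1 → (0, 2, 0)
from VC(e2)=(1, 0, 0), e5 (invoked 9) maxes components and bumps W0 → (2, 0, 0)
from VC(e4)=(0, 0, 2), e6 (invoked 10) maxes components and bumps W2 → (0, 0, 3)
from VC(e5)=(2, 0, 0), VC(e6)=(0, 0, 3), e8 (invoked 13) maxes components and bumps W2 → (2, 0, 4)
from VC(e5)=(2, 0, 0), VC(e6)=(0, 0, 3), e9 (invoked 15) maxes components and bumps W0 → (3, 0, 3)
target: VC(e9) = (3, 0, 3)

(3, 0, 3)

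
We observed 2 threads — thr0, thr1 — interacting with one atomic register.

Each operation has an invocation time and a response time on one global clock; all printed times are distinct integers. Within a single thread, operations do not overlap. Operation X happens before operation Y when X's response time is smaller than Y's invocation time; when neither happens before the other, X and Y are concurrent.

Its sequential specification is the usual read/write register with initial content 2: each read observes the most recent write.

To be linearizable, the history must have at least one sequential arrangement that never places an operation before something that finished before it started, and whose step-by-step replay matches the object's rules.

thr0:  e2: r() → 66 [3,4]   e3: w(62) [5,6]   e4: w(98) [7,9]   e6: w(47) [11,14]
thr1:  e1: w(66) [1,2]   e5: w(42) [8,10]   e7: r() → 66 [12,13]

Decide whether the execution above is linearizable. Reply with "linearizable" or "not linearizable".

not linearizable

the violation lands at event 13, e7's response at time 13: events 1..12 linearize, events 1..13 do not
6 completed operations, 2 real-time-consistent orders — every atomic register replay fails
no completion choice of the 1 pending operation (e6) rescues it — every subset was tried
one such order, e1, e2, e3, e4, e5, e7 (pending dropped), breaks at step 6 where e7 r() → 66 is illegal
one such order, e1, e2, e3, e5, e4, e7 (pending dropped), breaks at step 6 where e7 r() → 66 is illegal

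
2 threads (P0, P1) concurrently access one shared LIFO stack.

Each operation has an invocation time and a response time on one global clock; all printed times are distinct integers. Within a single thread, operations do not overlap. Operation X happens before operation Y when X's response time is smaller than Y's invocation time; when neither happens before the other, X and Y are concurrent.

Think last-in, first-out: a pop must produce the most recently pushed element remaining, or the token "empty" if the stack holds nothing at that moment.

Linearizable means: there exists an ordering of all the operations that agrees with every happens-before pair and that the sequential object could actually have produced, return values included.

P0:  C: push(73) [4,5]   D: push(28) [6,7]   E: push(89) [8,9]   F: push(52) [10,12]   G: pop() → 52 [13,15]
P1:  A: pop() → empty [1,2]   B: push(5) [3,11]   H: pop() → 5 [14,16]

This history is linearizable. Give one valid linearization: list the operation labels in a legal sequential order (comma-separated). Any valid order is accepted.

A, C, D, E, B, F, G, H

step 1: A pop() → empty — stack <>
step 2: C push(73) — stack <73>
step 3: D push(28) — stack <73,28>
step 4: E push(89) — stack <73,28,89>
step 5: B push(5) — stack <73,28,89,5>
step 6: F push(52) — stack <73,28,89,5,52>
step 7: G pop() → 52 — stack <73,28,89,5>
step 8: H pop() → 5 — stack <73,28,89>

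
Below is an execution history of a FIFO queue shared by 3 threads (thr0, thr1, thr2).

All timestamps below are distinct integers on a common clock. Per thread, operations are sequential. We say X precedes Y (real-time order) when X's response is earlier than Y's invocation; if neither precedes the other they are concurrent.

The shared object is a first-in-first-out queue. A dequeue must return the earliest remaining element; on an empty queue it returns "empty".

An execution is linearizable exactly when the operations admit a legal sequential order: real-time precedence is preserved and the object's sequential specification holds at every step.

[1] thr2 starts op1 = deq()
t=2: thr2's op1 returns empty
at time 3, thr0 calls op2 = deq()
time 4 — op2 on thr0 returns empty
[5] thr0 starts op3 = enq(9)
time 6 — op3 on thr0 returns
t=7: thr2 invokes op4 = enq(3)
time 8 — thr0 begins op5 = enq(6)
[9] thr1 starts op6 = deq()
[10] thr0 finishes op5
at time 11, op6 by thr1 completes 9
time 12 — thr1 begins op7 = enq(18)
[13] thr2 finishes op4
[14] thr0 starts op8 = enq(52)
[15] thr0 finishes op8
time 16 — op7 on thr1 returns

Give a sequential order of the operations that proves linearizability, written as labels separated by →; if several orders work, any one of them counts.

op1 → op2 → op3 → op4 → op5 → op6 → op7 → op8

after step 1 (op1 deq() → empty): queue <>
after step 2 (op2 deq() → empty): queue <>
after step 3 (op3 enq(9)): queue <9>
after step 4 (op4 enq(3)): queue <9,3>
after step 5 (op5 enq(6)): queue <9,3,6>
after step 6 (op6 deq() → 9): queue <3,6>
after step 7 (op7 enq(18)): queue <3,6,18>
after step 8 (op8 enq(52)): queue <3,6,18,52>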